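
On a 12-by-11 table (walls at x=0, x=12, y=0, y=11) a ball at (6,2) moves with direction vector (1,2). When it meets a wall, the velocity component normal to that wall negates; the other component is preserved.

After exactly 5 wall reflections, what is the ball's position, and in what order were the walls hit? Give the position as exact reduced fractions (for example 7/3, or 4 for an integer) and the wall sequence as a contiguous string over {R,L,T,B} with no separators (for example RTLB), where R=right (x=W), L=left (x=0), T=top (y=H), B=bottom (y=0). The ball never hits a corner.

1. t=9/2 → T at (21/2,11); v=(1,-2)
2. t=3/2 → R at (12,8); v=(-1,-2)
3. t=4 → B at (8,0); v=(-1,2)
4. t=11/2 → T at (5/2,11); v=(-1,-2)
5. t=5/2 → L at (0,6); v=(1,-2)

Final position: (0,6)
Wall sequence: TRBTL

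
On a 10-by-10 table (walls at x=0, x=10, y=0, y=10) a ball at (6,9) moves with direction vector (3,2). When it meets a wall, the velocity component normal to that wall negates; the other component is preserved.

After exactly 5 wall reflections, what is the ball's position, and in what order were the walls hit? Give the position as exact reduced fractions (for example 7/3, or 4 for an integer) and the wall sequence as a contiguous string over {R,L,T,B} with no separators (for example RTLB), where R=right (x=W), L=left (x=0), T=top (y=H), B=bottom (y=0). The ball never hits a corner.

1. t=1/2 → T at (15/2,10); v=(3,-2)
2. t=5/6 → R at (10,25/3); v=(-3,-2)
3. t=10/3 → L at (0,5/3); v=(3,-2)
4. t=5/6 → B at (5/2,0); v=(3,2)
5. t=5/2 → R at (10,5); v=(-3,2)

Final position: (10,5)
Wall sequence: TRLBR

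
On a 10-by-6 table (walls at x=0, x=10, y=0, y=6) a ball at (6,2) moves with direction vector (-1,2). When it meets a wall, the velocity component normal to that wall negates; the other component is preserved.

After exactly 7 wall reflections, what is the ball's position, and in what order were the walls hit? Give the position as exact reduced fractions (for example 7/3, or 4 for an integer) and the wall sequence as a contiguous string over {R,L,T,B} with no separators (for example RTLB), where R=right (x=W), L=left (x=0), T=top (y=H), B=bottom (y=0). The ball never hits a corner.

Final position: (10,2)
Wall sequence: TBLTBTR

1. t=2 → T at (4,6); v=(-1,-2)
2. t=3 → B at (1,0); v=(-1,2)
3. t=1 → L at (0,2); v=(1,2)
4. t=2 → T at (2,6); v=(1,-2)
5. t=3 → B at (5,0); v=(1,2)
6. t=3 → T at (8,6); v=(1,-2)
7. t=2 → R at (10,2); v=(-1,-2)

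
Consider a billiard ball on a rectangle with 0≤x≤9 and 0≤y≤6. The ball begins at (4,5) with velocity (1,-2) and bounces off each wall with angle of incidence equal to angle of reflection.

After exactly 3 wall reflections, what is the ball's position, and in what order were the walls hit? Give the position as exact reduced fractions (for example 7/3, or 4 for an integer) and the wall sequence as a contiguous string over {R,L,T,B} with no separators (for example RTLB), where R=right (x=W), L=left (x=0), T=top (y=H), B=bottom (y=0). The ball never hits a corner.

Final position: (17/2,6)
Wall sequence: BRT

1. t=5/2 → B at (13/2,0); v=(1,2)
2. t=5/2 → R at (9,5); v=(-1,2)
3. t=1/2 → T at (17/2,6); v=(-1,-2)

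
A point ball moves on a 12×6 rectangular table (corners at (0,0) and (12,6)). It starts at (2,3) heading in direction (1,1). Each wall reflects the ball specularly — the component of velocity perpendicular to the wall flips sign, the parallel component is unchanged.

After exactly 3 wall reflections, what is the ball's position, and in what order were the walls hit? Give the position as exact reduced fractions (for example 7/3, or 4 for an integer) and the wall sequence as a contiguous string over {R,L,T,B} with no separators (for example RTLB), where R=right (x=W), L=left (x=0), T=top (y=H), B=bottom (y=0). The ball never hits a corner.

Final position: (12,1)
Wall sequence: TBR

1. t=3 → T at (5,6); v=(1,-1)
2. t=6 → B at (11,0); v=(1,1)
3. t=1 → R at (12,1); v=(-1,1)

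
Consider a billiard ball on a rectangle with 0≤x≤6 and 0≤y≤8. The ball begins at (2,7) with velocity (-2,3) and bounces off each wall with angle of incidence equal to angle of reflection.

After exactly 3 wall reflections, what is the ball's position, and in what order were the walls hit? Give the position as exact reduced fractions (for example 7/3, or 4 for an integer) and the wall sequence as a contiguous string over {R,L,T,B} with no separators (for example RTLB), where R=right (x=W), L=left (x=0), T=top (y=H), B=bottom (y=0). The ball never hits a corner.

Final position: (4,0)
Wall sequence: TLB

1. t=1/3 → T at (4/3,8); v=(-2,-3)
2. t=2/3 → L at (0,6); v=(2,-3)
3. t=2 → B at (4,0); v=(2,3)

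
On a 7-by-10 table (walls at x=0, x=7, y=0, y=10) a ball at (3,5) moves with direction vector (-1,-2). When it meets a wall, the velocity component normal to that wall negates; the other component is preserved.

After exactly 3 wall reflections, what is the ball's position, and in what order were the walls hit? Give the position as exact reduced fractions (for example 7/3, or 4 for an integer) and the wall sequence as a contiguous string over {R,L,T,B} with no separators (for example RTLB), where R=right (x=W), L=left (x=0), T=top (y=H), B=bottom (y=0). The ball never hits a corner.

Final position: (9/2,10)
Wall sequence: BLT

1. t=5/2 → B at (1/2,0); v=(-1,2)
2. t=1/2 → L at (0,1); v=(1,2)
3. t=9/2 → T at (9/2,10); v=(1,-2)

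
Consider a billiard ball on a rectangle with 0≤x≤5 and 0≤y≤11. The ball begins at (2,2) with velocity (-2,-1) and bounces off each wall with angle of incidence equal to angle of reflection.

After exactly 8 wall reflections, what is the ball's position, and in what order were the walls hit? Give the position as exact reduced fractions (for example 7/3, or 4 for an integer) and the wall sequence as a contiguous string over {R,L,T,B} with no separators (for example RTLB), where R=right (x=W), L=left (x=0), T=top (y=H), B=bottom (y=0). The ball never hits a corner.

1. t=1 → L at (0,1); v=(2,-1)
2. t=1 → B at (2,0); v=(2,1)
3. t=3/2 → R at (5,3/2); v=(-2,1)
4. t=5/2 → L at (0,4); v=(2,1)
5. t=5/2 → R at (5,13/2); v=(-2,1)
6. t=5/2 → L at (0,9); v=(2,1)
7. t=2 → T at (4,11); v=(2,-1)
8. t=1/2 → R at (5,21/2); v=(-2,-1)

Final position: (5,21/2)
Wall sequence: LBRLRLTR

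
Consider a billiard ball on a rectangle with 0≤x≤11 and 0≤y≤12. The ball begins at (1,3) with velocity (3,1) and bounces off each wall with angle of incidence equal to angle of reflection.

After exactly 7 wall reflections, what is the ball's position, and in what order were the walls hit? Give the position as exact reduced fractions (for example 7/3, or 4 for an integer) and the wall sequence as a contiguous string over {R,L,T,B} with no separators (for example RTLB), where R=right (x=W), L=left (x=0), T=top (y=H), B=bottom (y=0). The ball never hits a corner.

1. t=10/3 → R at (11,19/3); v=(-3,1)
2. t=11/3 → L at (0,10); v=(3,1)
3. t=2 → T at (6,12); v=(3,-1)
4. t=5/3 → R at (11,31/3); v=(-3,-1)
5. t=11/3 → L at (0,20/3); v=(3,-1)
6. t=11/3 → R at (11,3); v=(-3,-1)
7. t=3 → B at (2,0); v=(-3,1)

Final position: (2,0)
Wall sequence: RLTRLRB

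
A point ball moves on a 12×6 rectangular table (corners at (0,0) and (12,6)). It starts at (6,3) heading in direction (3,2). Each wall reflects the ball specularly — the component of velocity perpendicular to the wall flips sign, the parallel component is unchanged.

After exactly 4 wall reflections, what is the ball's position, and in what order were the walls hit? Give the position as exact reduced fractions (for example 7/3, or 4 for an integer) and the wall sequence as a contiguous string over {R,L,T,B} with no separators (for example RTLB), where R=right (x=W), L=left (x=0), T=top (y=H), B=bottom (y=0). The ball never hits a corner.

Final position: (0,3)
Wall sequence: TRBL

1. t=3/2 → T at (21/2,6); v=(3,-2)
2. t=1/2 → R at (12,5); v=(-3,-2)
3. t=5/2 → B at (9/2,0); v=(-3,2)
4. t=3/2 → L at (0,3); v=(3,2)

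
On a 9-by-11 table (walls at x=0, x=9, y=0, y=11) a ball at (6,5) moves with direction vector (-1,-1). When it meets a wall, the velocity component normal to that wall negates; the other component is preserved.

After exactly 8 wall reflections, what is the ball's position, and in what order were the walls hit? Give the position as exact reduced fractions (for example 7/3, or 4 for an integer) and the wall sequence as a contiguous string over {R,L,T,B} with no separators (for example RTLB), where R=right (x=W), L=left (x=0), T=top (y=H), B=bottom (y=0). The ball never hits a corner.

1. t=5 → B at (1,0); v=(-1,1)
2. t=1 → L at (0,1); v=(1,1)
3. t=9 → R at (9,10); v=(-1,1)
4. t=1 → T at (8,11); v=(-1,-1)
5. t=8 → L at (0,3); v=(1,-1)
6. t=3 → B at (3,0); v=(1,1)
7. t=6 → R at (9,6); v=(-1,1)
8. t=5 → T at (4,11); v=(-1,-1)

Final position: (4,11)
Wall sequence: BLRTLBRT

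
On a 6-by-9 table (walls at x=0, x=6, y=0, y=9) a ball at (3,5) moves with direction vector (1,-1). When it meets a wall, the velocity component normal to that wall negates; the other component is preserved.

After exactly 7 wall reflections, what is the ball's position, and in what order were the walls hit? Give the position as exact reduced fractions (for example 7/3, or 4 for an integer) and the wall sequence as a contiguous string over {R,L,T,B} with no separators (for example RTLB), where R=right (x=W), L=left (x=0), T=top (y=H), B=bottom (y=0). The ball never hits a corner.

1. t=3 → R at (6,2); v=(-1,-1)
2. t=2 → B at (4,0); v=(-1,1)
3. t=4 → L at (0,4); v=(1,1)
4. t=5 → T at (5,9); v=(1,-1)
5. t=1 → R at (6,8); v=(-1,-1)
6. t=6 → L at (0,2); v=(1,-1)
7. t=2 → B at (2,0); v=(1,1)

Final position: (2,0)
Wall sequence: RBLTRLB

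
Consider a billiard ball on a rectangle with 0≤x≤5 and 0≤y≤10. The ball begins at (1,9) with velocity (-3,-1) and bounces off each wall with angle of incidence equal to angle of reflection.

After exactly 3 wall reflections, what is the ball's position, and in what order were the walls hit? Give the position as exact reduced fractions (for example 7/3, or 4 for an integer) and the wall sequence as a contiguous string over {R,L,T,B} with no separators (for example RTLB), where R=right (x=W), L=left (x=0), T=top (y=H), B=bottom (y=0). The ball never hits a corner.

Final position: (0,16/3)
Wall sequence: LRL

1. t=1/3 → L at (0,26/3); v=(3,-1)
2. t=5/3 → R at (5,7); v=(-3,-1)
3. t=5/3 → L at (0,16/3); v=(3,-1)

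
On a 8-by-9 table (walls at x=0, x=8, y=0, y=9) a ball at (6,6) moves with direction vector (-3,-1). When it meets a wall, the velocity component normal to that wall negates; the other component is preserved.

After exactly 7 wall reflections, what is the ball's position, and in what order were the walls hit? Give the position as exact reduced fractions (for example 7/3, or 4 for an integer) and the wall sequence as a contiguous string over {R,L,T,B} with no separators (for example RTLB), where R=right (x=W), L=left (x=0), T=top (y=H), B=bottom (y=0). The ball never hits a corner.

Final position: (7,9)
Wall sequence: LRBLRLT

1. t=2 → L at (0,4); v=(3,-1)
2. t=8/3 → R at (8,4/3); v=(-3,-1)
3. t=4/3 → B at (4,0); v=(-3,1)
4. t=4/3 → L at (0,4/3); v=(3,1)
5. t=8/3 → R at (8,4); v=(-3,1)
6. t=8/3 → L at (0,20/3); v=(3,1)
7. t=7/3 → T at (7,9); v=(3,-1)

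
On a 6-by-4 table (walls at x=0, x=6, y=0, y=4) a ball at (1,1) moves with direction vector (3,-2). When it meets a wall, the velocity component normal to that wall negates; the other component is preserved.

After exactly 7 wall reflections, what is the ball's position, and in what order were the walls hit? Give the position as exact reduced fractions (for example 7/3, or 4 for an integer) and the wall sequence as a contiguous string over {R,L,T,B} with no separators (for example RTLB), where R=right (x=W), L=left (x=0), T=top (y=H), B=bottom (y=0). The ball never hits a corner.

Final position: (7/2,4)
Wall sequence: BRTLBRT

1. t=1/2 → B at (5/2,0); v=(3,2)
2. t=7/6 → R at (6,7/3); v=(-3,2)
3. t=5/6 → T at (7/2,4); v=(-3,-2)
4. t=7/6 → L at (0,5/3); v=(3,-2)
5. t=5/6 → B at (5/2,0); v=(3,2)
6. t=7/6 → R at (6,7/3); v=(-3,2)
7. t=5/6 → T at (7/2,4); v=(-3,-2)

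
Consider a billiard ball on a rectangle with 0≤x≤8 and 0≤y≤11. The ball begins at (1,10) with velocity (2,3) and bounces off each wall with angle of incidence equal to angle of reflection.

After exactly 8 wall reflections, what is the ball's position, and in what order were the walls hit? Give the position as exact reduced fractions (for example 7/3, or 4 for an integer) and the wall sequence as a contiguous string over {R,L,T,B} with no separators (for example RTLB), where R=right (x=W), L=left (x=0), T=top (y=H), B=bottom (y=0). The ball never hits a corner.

1. t=1/3 → T at (5/3,11); v=(2,-3)
2. t=19/6 → R at (8,3/2); v=(-2,-3)
3. t=1/2 → B at (7,0); v=(-2,3)
4. t=7/2 → L at (0,21/2); v=(2,3)
5. t=1/6 → T at (1/3,11); v=(2,-3)
6. t=11/3 → B at (23/3,0); v=(2,3)
7. t=1/6 → R at (8,1/2); v=(-2,3)
8. t=7/2 → T at (1,11); v=(-2,-3)

Final position: (1,11)
Wall sequence: TRBLTBRT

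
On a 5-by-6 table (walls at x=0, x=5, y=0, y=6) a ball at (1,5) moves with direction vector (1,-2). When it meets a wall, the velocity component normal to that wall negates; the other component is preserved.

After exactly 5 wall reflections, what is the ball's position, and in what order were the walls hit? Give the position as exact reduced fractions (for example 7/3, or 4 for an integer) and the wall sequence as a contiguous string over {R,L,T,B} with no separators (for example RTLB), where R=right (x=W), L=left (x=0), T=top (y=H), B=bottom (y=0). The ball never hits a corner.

1. t=5/2 → B at (7/2,0); v=(1,2)
2. t=3/2 → R at (5,3); v=(-1,2)
3. t=3/2 → T at (7/2,6); v=(-1,-2)
4. t=3 → B at (1/2,0); v=(-1,2)
5. t=1/2 → L at (0,1); v=(1,2)

Final position: (0,1)
Wall sequence: BRTBL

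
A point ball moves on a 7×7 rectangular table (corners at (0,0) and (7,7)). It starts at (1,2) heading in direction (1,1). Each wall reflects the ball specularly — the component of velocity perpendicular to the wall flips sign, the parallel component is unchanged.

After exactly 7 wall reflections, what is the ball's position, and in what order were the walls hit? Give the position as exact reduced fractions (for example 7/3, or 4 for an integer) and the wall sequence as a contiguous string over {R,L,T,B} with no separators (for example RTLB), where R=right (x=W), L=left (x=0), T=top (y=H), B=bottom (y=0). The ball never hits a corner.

Final position: (1,0)
Wall sequence: TRBLTRB

1. t=5 → T at (6,7); v=(1,-1)
2. t=1 → R at (7,6); v=(-1,-1)
3. t=6 → B at (1,0); v=(-1,1)
4. t=1 → L at (0,1); v=(1,1)
5. t=6 → T at (6,7); v=(1,-1)
6. t=1 → R at (7,6); v=(-1,-1)
7. t=6 → B at (1,0); v=(-1,1)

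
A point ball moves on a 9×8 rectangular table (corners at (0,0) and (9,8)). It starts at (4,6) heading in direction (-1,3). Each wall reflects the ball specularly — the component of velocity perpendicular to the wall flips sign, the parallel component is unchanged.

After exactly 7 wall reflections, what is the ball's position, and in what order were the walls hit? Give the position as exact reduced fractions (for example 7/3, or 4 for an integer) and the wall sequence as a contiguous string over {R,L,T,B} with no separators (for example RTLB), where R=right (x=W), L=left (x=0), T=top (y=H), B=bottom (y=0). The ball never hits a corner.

1. t=2/3 → T at (10/3,8); v=(-1,-3)
2. t=8/3 → B at (2/3,0); v=(-1,3)
3. t=2/3 → L at (0,2); v=(1,3)
4. t=2 → T at (2,8); v=(1,-3)
5. t=8/3 → B at (14/3,0); v=(1,3)
6. t=8/3 → T at (22/3,8); v=(1,-3)
7. t=5/3 → R at (9,3); v=(-1,-3)

Final position: (9,3)
Wall sequence: TBLTBTR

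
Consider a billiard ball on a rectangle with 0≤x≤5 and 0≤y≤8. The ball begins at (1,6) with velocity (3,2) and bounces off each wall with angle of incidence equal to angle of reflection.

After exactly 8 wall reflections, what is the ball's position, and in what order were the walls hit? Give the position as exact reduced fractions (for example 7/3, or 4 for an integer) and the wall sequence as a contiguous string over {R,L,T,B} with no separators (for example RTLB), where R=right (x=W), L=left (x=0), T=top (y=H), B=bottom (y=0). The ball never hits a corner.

1. t=1 → T at (4,8); v=(3,-2)
2. t=1/3 → R at (5,22/3); v=(-3,-2)
3. t=5/3 → L at (0,4); v=(3,-2)
4. t=5/3 → R at (5,2/3); v=(-3,-2)
5. t=1/3 → B at (4,0); v=(-3,2)
6. t=4/3 → L at (0,8/3); v=(3,2)
7. t=5/3 → R at (5,6); v=(-3,2)
8. t=1 → T at (2,8); v=(-3,-2)

Final position: (2,8)
Wall sequence: TRLRBLRT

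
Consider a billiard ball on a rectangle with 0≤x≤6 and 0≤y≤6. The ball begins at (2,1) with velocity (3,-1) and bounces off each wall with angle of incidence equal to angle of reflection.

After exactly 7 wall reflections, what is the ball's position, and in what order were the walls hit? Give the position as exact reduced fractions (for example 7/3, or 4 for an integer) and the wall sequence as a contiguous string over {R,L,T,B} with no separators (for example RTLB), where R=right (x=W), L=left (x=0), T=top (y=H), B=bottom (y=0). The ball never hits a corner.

Final position: (6,11/3)
Wall sequence: BRLRTLR

1. t=1 → B at (5,0); v=(3,1)
2. t=1/3 → R at (6,1/3); v=(-3,1)
3. t=2 → L at (0,7/3); v=(3,1)
4. t=2 → R at (6,13/3); v=(-3,1)
5. t=5/3 → T at (1,6); v=(-3,-1)
6. t=1/3 → L at (0,17/3); v=(3,-1)
7. t=2 → R at (6,11/3); v=(-3,-1)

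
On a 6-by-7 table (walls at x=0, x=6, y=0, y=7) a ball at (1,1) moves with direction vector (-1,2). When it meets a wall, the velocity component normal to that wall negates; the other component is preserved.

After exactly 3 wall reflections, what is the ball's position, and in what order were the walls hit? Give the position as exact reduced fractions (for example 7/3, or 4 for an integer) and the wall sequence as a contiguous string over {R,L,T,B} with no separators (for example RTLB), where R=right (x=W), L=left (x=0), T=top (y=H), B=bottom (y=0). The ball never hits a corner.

1. t=1 → L at (0,3); v=(1,2)
2. t=2 → T at (2,7); v=(1,-2)
3. t=7/2 → B at (11/2,0); v=(1,2)

Final position: (11/2,0)
Wall sequence: LTB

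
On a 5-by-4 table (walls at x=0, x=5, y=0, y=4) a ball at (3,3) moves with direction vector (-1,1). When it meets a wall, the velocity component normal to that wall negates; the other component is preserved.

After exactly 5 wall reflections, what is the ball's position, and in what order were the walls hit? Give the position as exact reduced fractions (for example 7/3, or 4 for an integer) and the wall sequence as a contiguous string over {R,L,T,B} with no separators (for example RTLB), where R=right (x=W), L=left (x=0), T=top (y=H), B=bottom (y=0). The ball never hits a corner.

1. t=1 → T at (2,4); v=(-1,-1)
2. t=2 → L at (0,2); v=(1,-1)
3. t=2 → B at (2,0); v=(1,1)
4. t=3 → R at (5,3); v=(-1,1)
5. t=1 → T at (4,4); v=(-1,-1)

Final position: (4,4)
Wall sequence: TLBRT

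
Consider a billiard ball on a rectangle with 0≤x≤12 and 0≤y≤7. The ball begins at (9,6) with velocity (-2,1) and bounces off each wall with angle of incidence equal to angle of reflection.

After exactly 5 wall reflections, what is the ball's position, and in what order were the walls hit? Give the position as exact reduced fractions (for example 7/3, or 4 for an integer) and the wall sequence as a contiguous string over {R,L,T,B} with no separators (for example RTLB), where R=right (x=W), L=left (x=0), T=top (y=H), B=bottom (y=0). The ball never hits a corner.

Final position: (3,7)
Wall sequence: TLBRT

1. t=1 → T at (7,7); v=(-2,-1)
2. t=7/2 → L at (0,7/2); v=(2,-1)
3. t=7/2 → B at (7,0); v=(2,1)
4. t=5/2 → R at (12,5/2); v=(-2,1)
5. t=9/2 → T at (3,7); v=(-2,-1)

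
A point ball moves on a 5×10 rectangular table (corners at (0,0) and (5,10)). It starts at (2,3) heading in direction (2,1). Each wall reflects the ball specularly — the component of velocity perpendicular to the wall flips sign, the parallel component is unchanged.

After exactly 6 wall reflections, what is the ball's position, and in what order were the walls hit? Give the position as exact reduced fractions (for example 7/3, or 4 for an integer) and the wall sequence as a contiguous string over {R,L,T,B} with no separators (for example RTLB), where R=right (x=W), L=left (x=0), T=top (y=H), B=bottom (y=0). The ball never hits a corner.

Final position: (5,11/2)
Wall sequence: RLRTLR

1. t=3/2 → R at (5,9/2); v=(-2,1)
2. t=5/2 → L at (0,7); v=(2,1)
3. t=5/2 → R at (5,19/2); v=(-2,1)
4. t=1/2 → T at (4,10); v=(-2,-1)
5. t=2 → L at (0,8); v=(2,-1)
6. t=5/2 → R at (5,11/2); v=(-2,-1)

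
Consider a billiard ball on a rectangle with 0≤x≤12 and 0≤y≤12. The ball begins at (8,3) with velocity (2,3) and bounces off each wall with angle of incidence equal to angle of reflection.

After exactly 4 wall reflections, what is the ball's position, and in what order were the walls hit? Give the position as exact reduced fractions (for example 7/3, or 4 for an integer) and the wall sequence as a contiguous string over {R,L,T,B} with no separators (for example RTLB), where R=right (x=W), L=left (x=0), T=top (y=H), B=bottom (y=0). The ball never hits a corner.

1. t=2 → R at (12,9); v=(-2,3)
2. t=1 → T at (10,12); v=(-2,-3)
3. t=4 → B at (2,0); v=(-2,3)
4. t=1 → L at (0,3); v=(2,3)

Final position: (0,3)
Wall sequence: RTBL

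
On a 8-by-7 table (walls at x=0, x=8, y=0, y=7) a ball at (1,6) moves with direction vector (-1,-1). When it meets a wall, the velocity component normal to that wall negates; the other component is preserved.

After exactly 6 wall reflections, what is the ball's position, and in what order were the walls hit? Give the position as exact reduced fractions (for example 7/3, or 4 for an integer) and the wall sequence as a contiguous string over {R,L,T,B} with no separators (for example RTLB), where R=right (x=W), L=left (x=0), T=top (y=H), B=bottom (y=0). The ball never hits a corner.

Final position: (3,0)
Wall sequence: LBRTLB

1. t=1 → L at (0,5); v=(1,-1)
2. t=5 → B at (5,0); v=(1,1)
3. t=3 → R at (8,3); v=(-1,1)
4. t=4 → T at (4,7); v=(-1,-1)
5. t=4 → L at (0,3); v=(1,-1)
6. t=3 → B at (3,0); v=(1,1)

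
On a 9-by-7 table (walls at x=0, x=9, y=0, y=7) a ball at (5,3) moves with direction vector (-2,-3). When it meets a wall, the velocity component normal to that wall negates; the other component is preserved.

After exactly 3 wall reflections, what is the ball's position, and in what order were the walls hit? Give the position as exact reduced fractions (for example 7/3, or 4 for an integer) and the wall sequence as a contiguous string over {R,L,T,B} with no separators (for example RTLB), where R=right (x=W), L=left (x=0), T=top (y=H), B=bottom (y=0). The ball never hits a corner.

1. t=1 → B at (3,0); v=(-2,3)
2. t=3/2 → L at (0,9/2); v=(2,3)
3. t=5/6 → T at (5/3,7); v=(2,-3)

Final position: (5/3,7)
Wall sequence: BLT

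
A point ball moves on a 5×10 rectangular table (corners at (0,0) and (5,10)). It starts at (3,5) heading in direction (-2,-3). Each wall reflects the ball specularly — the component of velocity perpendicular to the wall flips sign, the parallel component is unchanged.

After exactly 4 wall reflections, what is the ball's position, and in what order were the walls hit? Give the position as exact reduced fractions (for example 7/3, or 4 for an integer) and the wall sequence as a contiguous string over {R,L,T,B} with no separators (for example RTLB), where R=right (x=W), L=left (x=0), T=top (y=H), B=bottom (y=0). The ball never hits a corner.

1. t=3/2 → L at (0,1/2); v=(2,-3)
2. t=1/6 → B at (1/3,0); v=(2,3)
3. t=7/3 → R at (5,7); v=(-2,3)
4. t=1 → T at (3,10); v=(-2,-3)

Final position: (3,10)
Wall sequence: LBRT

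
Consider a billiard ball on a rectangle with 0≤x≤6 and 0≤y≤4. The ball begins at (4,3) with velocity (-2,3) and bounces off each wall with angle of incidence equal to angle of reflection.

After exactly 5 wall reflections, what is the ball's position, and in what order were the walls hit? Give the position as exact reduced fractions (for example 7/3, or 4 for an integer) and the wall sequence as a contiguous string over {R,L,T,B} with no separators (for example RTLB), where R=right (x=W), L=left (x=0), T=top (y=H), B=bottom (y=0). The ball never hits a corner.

1. t=1/3 → T at (10/3,4); v=(-2,-3)
2. t=4/3 → B at (2/3,0); v=(-2,3)
3. t=1/3 → L at (0,1); v=(2,3)
4. t=1 → T at (2,4); v=(2,-3)
5. t=4/3 → B at (14/3,0); v=(2,3)

Final position: (14/3,0)
Wall sequence: TBLTB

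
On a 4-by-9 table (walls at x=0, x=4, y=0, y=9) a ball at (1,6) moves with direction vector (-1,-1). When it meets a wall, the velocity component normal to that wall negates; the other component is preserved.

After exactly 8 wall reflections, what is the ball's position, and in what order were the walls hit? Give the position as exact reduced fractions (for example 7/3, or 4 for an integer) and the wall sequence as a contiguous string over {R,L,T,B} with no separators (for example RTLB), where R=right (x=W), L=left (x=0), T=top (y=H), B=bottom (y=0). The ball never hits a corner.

1. t=1 → L at (0,5); v=(1,-1)
2. t=4 → R at (4,1); v=(-1,-1)
3. t=1 → B at (3,0); v=(-1,1)
4. t=3 → L at (0,3); v=(1,1)
5. t=4 → R at (4,7); v=(-1,1)
6. t=2 → T at (2,9); v=(-1,-1)
7. t=2 → L at (0,7); v=(1,-1)
8. t=4 → R at (4,3); v=(-1,-1)

Final position: (4,3)
Wall sequence: LRBLRTLR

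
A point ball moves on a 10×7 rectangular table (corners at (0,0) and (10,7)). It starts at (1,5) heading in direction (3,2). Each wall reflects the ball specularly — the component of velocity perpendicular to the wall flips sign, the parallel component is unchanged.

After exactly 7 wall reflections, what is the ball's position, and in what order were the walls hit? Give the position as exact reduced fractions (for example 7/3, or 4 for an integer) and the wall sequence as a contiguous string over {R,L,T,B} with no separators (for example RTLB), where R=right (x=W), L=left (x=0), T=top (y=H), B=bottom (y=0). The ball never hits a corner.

Final position: (9/2,0)
Wall sequence: TRBLTRB

1. t=1 → T at (4,7); v=(3,-2)
2. t=2 → R at (10,3); v=(-3,-2)
3. t=3/2 → B at (11/2,0); v=(-3,2)
4. t=11/6 → L at (0,11/3); v=(3,2)
5. t=5/3 → T at (5,7); v=(3,-2)
6. t=5/3 → R at (10,11/3); v=(-3,-2)
7. t=11/6 → B at (9/2,0); v=(-3,2)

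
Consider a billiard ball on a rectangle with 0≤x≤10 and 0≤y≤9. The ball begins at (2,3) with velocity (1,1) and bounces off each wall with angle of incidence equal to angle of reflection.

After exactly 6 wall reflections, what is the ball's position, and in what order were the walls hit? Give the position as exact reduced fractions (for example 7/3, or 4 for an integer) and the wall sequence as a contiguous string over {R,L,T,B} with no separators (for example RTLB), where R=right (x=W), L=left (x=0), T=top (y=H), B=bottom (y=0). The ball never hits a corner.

1. t=6 → T at (8,9); v=(1,-1)
2. t=2 → R at (10,7); v=(-1,-1)
3. t=7 → B at (3,0); v=(-1,1)
4. t=3 → L at (0,3); v=(1,1)
5. t=6 → T at (6,9); v=(1,-1)
6. t=4 → R at (10,5); v=(-1,-1)

Final position: (10,5)
Wall sequence: TRBLTR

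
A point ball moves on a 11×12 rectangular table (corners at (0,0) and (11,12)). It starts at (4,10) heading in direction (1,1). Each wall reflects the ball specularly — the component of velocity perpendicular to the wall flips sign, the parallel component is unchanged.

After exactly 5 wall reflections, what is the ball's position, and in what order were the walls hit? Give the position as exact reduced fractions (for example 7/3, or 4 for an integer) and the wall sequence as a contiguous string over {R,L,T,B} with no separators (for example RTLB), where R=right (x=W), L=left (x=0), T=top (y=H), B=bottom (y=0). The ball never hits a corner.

Final position: (8,12)
Wall sequence: TRBLT

1. t=2 → T at (6,12); v=(1,-1)
2. t=5 → R at (11,7); v=(-1,-1)
3. t=7 → B at (4,0); v=(-1,1)
4. t=4 → L at (0,4); v=(1,1)
5. t=8 → T at (8,12); v=(1,-1)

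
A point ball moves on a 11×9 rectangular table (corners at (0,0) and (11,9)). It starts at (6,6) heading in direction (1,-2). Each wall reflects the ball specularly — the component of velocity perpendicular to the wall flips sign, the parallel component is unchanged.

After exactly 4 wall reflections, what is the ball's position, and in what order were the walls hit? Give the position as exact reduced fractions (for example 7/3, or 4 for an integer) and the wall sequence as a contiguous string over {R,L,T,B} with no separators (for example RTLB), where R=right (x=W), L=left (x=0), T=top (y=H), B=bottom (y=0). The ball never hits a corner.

Final position: (4,0)
Wall sequence: BRTB

1. t=3 → B at (9,0); v=(1,2)
2. t=2 → R at (11,4); v=(-1,2)
3. t=5/2 → T at (17/2,9); v=(-1,-2)
4. t=9/2 → B at (4,0); v=(-1,2)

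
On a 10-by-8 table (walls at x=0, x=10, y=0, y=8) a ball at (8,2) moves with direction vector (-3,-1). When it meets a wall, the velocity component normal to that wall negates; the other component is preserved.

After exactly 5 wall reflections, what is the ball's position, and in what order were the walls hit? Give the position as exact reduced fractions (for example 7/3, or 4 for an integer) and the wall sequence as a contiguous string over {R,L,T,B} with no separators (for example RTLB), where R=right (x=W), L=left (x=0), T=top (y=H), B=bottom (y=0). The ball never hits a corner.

Final position: (2,8)
Wall sequence: BLRLT

1. t=2 → B at (2,0); v=(-3,1)
2. t=2/3 → L at (0,2/3); v=(3,1)
3. t=10/3 → R at (10,4); v=(-3,1)
4. t=10/3 → L at (0,22/3); v=(3,1)
5. t=2/3 → T at (2,8); v=(3,-1)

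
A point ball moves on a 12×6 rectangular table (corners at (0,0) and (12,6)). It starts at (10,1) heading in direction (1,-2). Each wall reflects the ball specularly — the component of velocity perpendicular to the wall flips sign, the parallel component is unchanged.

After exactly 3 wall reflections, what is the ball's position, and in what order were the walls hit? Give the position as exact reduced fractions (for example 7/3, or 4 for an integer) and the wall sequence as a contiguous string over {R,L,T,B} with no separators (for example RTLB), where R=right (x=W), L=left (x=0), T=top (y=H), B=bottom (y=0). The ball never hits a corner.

Final position: (21/2,6)
Wall sequence: BRT

1. t=1/2 → B at (21/2,0); v=(1,2)
2. t=3/2 → R at (12,3); v=(-1,2)
3. t=3/2 → T at (21/2,6); v=(-1,-2)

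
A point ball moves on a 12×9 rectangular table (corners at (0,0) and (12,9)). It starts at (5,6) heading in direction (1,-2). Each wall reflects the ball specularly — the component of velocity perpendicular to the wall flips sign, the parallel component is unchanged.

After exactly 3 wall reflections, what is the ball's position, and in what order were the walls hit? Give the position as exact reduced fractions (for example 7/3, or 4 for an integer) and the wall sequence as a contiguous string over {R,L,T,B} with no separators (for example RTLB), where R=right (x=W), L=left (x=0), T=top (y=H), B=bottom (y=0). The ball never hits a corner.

Final position: (23/2,9)
Wall sequence: BRT

1. t=3 → B at (8,0); v=(1,2)
2. t=4 → R at (12,8); v=(-1,2)
3. t=1/2 → T at (23/2,9); v=(-1,-2)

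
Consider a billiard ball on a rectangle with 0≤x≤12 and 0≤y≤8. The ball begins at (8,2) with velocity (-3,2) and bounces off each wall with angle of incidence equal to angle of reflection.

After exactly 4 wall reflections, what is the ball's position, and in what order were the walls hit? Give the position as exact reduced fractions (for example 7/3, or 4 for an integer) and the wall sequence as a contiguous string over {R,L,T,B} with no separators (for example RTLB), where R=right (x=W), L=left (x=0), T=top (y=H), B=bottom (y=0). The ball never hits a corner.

Final position: (11,0)
Wall sequence: LTRB

1. t=8/3 → L at (0,22/3); v=(3,2)
2. t=1/3 → T at (1,8); v=(3,-2)
3. t=11/3 → R at (12,2/3); v=(-3,-2)
4. t=1/3 → B at (11,0); v=(-3,2)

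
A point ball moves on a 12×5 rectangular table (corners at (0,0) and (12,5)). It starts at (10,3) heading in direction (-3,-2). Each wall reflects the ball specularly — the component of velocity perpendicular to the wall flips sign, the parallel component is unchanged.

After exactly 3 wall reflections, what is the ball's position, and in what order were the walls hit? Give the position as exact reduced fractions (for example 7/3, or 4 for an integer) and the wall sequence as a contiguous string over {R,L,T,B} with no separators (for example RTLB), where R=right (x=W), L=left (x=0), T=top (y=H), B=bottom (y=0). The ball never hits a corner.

1. t=3/2 → B at (11/2,0); v=(-3,2)
2. t=11/6 → L at (0,11/3); v=(3,2)
3. t=2/3 → T at (2,5); v=(3,-2)

Final position: (2,5)
Wall sequence: BLT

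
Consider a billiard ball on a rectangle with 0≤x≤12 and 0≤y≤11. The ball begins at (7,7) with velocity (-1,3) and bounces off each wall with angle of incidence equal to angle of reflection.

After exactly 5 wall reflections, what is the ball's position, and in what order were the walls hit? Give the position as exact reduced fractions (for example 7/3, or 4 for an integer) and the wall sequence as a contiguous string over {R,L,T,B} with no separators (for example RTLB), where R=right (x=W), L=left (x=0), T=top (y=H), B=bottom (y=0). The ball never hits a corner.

Final position: (16/3,0)
Wall sequence: TBLTB

1. t=4/3 → T at (17/3,11); v=(-1,-3)
2. t=11/3 → B at (2,0); v=(-1,3)
3. t=2 → L at (0,6); v=(1,3)
4. t=5/3 → T at (5/3,11); v=(1,-3)
5. t=11/3 → B at (16/3,0); v=(1,3)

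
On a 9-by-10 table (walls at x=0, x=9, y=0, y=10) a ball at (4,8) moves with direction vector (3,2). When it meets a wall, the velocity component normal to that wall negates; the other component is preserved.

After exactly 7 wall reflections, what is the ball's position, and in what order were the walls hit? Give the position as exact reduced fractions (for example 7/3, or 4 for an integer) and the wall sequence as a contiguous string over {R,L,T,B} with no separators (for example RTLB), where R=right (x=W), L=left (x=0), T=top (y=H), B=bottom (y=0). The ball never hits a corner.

Final position: (1,10)
Wall sequence: TRLBRLT

1. t=1 → T at (7,10); v=(3,-2)
2. t=2/3 → R at (9,26/3); v=(-3,-2)
3. t=3 → L at (0,8/3); v=(3,-2)
4. t=4/3 → B at (4,0); v=(3,2)
5. t=5/3 → R at (9,10/3); v=(-3,2)
6. t=3 → L at (0,28/3); v=(3,2)
7. t=1/3 → T at (1,10); v=(3,-2)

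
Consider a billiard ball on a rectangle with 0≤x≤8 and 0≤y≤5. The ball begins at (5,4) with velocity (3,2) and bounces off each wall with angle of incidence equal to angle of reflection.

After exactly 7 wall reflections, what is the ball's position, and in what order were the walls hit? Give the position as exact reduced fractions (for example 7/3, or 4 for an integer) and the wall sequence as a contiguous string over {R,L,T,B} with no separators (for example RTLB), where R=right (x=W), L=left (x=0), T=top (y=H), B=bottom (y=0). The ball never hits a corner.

Final position: (3,0)
Wall sequence: TRBLTRB

1. t=1/2 → T at (13/2,5); v=(3,-2)
2. t=1/2 → R at (8,4); v=(-3,-2)
3. t=2 → B at (2,0); v=(-3,2)
4. t=2/3 → L at (0,4/3); v=(3,2)
5. t=11/6 → T at (11/2,5); v=(3,-2)
6. t=5/6 → R at (8,10/3); v=(-3,-2)
7. t=5/3 → B at (3,0); v=(-3,2)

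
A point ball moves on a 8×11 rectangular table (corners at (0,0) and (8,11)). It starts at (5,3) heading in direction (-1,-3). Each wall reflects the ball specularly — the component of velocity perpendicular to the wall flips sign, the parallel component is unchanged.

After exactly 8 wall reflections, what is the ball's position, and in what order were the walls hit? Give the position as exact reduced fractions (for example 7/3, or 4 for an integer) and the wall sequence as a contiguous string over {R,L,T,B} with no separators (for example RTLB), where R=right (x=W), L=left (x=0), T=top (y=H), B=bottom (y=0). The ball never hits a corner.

Final position: (5/3,11)
Wall sequence: BTLBTRBT

1. t=1 → B at (4,0); v=(-1,3)
2. t=11/3 → T at (1/3,11); v=(-1,-3)
3. t=1/3 → L at (0,10); v=(1,-3)
4. t=10/3 → B at (10/3,0); v=(1,3)
5. t=11/3 → T at (7,11); v=(1,-3)
6. t=1 → R at (8,8); v=(-1,-3)
7. t=8/3 → B at (16/3,0); v=(-1,3)
8. t=11/3 → T at (5/3,11); v=(-1,-3)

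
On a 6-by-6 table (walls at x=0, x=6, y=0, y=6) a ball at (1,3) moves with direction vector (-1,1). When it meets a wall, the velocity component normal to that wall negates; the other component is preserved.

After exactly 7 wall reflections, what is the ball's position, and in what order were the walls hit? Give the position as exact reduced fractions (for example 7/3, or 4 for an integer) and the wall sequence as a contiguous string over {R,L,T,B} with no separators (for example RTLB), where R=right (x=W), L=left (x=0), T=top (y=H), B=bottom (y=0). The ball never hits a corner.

1. t=1 → L at (0,4); v=(1,1)
2. t=2 → T at (2,6); v=(1,-1)
3. t=4 → R at (6,2); v=(-1,-1)
4. t=2 → B at (4,0); v=(-1,1)
5. t=4 → L at (0,4); v=(1,1)
6. t=2 → T at (2,6); v=(1,-1)
7. t=4 → R at (6,2); v=(-1,-1)

Final position: (6,2)
Wall sequence: LTRBLTR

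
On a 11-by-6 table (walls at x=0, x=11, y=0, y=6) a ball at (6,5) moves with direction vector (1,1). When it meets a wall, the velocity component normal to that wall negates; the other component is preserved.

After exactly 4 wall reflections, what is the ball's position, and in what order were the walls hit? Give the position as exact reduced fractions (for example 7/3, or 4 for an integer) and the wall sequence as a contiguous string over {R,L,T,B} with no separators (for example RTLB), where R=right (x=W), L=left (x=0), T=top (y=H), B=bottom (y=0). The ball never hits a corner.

Final position: (3,6)
Wall sequence: TRBT

1. t=1 → T at (7,6); v=(1,-1)
2. t=4 → R at (11,2); v=(-1,-1)
3. t=2 → B at (9,0); v=(-1,1)
4. t=6 → T at (3,6); v=(-1,-1)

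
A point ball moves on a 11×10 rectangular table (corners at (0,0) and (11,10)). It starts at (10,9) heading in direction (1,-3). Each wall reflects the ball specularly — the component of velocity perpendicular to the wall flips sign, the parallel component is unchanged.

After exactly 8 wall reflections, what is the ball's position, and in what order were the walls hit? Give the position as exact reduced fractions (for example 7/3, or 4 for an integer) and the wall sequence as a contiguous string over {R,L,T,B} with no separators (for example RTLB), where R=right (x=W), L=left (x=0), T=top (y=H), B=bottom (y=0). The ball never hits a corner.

1. t=1 → R at (11,6); v=(-1,-3)
2. t=2 → B at (9,0); v=(-1,3)
3. t=10/3 → T at (17/3,10); v=(-1,-3)
4. t=10/3 → B at (7/3,0); v=(-1,3)
5. t=7/3 → L at (0,7); v=(1,3)
6. t=1 → T at (1,10); v=(1,-3)
7. t=10/3 → B at (13/3,0); v=(1,3)
8. t=10/3 → T at (23/3,10); v=(1,-3)

Final position: (23/3,10)
Wall sequence: RBTBLTBT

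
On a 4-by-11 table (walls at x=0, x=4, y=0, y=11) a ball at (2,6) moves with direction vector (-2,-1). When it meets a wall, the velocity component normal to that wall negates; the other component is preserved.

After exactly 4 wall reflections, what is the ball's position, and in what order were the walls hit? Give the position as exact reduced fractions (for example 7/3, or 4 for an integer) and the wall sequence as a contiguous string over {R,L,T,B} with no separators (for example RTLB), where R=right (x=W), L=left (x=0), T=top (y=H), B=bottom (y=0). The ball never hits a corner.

Final position: (2,0)
Wall sequence: LRLB

1. t=1 → L at (0,5); v=(2,-1)
2. t=2 → R at (4,3); v=(-2,-1)
3. t=2 → L at (0,1); v=(2,-1)
4. t=1 → B at (2,0); v=(2,1)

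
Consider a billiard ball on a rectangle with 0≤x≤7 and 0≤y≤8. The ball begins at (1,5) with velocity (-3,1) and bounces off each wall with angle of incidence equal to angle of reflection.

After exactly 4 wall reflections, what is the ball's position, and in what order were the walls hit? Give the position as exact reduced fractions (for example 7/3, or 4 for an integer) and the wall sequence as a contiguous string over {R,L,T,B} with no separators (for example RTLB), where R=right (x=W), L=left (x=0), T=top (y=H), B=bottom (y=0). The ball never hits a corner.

1. t=1/3 → L at (0,16/3); v=(3,1)
2. t=7/3 → R at (7,23/3); v=(-3,1)
3. t=1/3 → T at (6,8); v=(-3,-1)
4. t=2 → L at (0,6); v=(3,-1)

Final position: (0,6)
Wall sequence: LRTL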